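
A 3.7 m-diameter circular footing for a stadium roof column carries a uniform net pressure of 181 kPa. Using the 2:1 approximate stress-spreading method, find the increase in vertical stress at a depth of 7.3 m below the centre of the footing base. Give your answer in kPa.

Δσ_z ≈ 20.5 kPa

By the 2:1 method the load spreads at 1 horizontal : 2 vertical, so at depth z the loaded area has grown by z in each plan dimension:
Δσ ≈ qD²/(D+z)² = 181×3.7²/(3.7+7.3)² = 20.478 kPa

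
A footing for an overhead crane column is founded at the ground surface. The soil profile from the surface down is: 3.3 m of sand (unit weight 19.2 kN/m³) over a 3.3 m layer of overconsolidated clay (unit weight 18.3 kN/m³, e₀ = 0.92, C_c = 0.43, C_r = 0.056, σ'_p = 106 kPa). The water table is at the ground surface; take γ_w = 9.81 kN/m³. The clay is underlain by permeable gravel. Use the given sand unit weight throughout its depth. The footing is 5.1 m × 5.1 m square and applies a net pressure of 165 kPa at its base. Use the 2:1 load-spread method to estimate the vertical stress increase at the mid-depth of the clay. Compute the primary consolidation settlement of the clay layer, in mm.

S_c ≈ 27.8 mm

Mid-depth of clay below the ground surface: z = 3.3 + 3.3/2 = 4.95 m.
Total vertical stress at mid-clay: σ_v = 19.2×3.3 + 18.3×1.65 = 93.555 kPa.
Pore pressure: u = 9.81×(4.95 − 0) = 48.56 kPa.
Initial effective stress: σ'_0 = σ_v − u = 93.555 − 48.56 = 44.995 kPa.
Stress increase at mid-clay by the 2:1 spreading method:
Δσ = qBL/((B+z)(L+z)) = 165×5.1×5.1/((5.1+4.95)(5.1+4.95)) = 42.491 kPa
Final effective stress: σ'_f = 44.995 + 42.491 = 87.486 kPa.
σ'_f = 87.486 ≤ σ'_p = 106 kPa, so the clay remains overconsolidated and only the recompression index applies:
S_c = C_r·H/(1+e₀)·log₁₀(σ'_f/σ'_0) = 0.056×3.3/1.92×log₁₀(87.486/44.995)
    = 0.096253 × 0.28877 = 0.02779 m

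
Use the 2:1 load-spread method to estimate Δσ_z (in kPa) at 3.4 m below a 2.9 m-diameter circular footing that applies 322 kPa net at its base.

By the 2:1 method the load spreads at 1 horizontal : 2 vertical, so at depth z the loaded area has grown by z in each plan dimension:
Δσ ≈ qD²/(D+z)² = 322×2.9²/(2.9+3.4)² = 68.229 kPa

Δσ_z ≈ 68.2 kPa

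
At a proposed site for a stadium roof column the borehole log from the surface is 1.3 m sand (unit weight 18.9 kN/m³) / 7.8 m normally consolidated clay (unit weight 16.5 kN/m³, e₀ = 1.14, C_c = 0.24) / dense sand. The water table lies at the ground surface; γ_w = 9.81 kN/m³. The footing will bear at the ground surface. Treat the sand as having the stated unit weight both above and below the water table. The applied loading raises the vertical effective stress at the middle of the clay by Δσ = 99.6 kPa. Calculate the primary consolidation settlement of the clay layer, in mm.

Mid-depth of clay below the ground surface: z = 1.3 + 7.8/2 = 5.2 m.
Total vertical stress at mid-clay: σ_v = 18.9×1.3 + 16.5×3.9 = 88.92 kPa.
Pore pressure: u = 9.81×(5.2 − 0) = 51.012 kPa.
Initial effective stress: σ'_0 = σ_v − u = 88.92 − 51.012 = 37.908 kPa.
Final effective stress: σ'_f = σ'_0 + Δσ = 37.908 + 99.6 = 137.51 kPa.
Normally consolidated clay, so the full stress increment lies on the virgin compression line:
S_c = C_c·H/(1+e₀)·log₁₀(σ'_f/σ'_0) = 0.24×7.8/(1+1.14)×log₁₀(137.51/37.908)
    = 0.87477 × 0.5596 = 0.4895 m

S_c ≈ 490 mm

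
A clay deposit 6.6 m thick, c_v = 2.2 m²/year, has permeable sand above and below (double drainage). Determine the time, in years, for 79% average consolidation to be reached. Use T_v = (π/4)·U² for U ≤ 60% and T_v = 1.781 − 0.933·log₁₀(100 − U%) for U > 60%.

t ≈ 2.71 years

Drainage path length: H_d = H/2 = 3.3 m (double drainage).
U > 60%: T_v = 1.781 − 0.933·log₁₀(100 − 79) = 0.54737.
t = T_v·H_d²/c_v = 0.54737×3.3²/2.2 = 2.709 years.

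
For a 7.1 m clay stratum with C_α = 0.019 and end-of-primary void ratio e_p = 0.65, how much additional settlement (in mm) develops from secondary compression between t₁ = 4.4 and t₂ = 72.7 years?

Secondary compression: S_s = C_α·H/(1+e_p)·log₁₀(t₂/t₁)
S_s = 0.019×7.1/(1+0.65)×log₁₀(72.7/4.4)
    = 0.08176 × 1.218 = 0.09959 m

S_s ≈ 99.6 mm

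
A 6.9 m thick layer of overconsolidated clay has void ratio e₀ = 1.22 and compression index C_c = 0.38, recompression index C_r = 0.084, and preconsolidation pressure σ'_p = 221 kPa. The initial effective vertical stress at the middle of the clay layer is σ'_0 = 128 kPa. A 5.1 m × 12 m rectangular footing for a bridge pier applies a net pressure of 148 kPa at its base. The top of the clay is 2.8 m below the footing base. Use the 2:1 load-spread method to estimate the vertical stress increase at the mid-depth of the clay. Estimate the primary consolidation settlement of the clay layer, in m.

Mid-depth of clay below the footing base: z = 2.8 + 6.9/2 = 6.25 m.
Stress increase at mid-clay by the 2:1 spreading method:
Δσ = qBL/((B+z)(L+z)) = 148×5.1×12/((5.1+6.25)(12+6.25)) = 43.727 kPa
Final effective stress: σ'_f = 128 + 43.727 = 171.73 kPa.
σ'_f = 171.73 ≤ σ'_p = 221 kPa, so the clay remains overconsolidated and only the recompression index applies:
S_c = C_r·H/(1+e₀)·log₁₀(σ'_f/σ'_0) = 0.084×6.9/2.22×log₁₀(171.73/128)
    = 0.26108 × 0.12764 = 0.03332 m

S_c ≈ 0.0333 m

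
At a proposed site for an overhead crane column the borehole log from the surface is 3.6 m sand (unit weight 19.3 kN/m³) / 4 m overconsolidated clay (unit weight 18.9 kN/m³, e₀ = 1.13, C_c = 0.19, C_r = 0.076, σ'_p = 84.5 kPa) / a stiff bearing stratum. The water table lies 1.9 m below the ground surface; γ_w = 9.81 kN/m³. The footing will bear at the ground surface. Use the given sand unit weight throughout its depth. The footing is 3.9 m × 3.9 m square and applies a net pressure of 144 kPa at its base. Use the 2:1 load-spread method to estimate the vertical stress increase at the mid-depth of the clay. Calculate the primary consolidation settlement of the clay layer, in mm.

Mid-depth of clay below the ground surface: z = 3.6 + 4/2 = 5.6 m.
Total vertical stress at mid-clay: σ_v = 19.3×3.6 + 18.9×2 = 107.28 kPa.
Pore pressure: u = 9.81×(5.6 − 1.9) = 36.297 kPa.
Initial effective stress: σ'_0 = σ_v − u = 107.28 − 36.297 = 70.983 kPa.
Stress increase at mid-clay by the 2:1 spreading method:
Δσ = qBL/((B+z)(L+z)) = 144×3.9×3.9/((3.9+5.6)(3.9+5.6)) = 24.269 kPa
Final effective stress: σ'_f = 70.983 + 24.269 = 95.252 kPa.
σ'_f = 95.252 > σ'_p = 84.5 kPa, so the stress path crosses the preconsolidation pressure — recompression up to σ'_p, then virgin compression beyond:
S_c = H/(1+e₀)·[C_r·log₁₀(σ'_p/σ'_0) + C_c·log₁₀(σ'_f/σ'_p)]
    = 4/2.13 × [0.076×log₁₀(84.5/70.983) + 0.19×log₁₀(95.252/84.5)]
    = 1.8779 × [0.0057534 + 0.0098833] = 0.02936 m

S_c ≈ 29.4 mm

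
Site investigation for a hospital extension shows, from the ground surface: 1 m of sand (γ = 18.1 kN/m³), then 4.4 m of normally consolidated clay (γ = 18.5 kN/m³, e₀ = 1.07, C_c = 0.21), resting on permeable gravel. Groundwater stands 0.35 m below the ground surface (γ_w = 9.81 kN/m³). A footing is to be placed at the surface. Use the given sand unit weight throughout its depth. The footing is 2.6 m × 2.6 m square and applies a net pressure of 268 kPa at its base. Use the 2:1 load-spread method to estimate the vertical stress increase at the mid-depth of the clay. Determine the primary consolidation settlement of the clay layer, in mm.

S_c ≈ 196 mm

Mid-depth of clay below the ground surface: z = 1 + 4.4/2 = 3.2 m.
Total vertical stress at mid-clay: σ_v = 18.1×1 + 18.5×2.2 = 58.8 kPa.
Pore pressure: u = 9.81×(3.2 − 0.35) = 27.959 kPa.
Initial effective stress: σ'_0 = σ_v − u = 58.8 − 27.959 = 30.841 kPa.
Stress increase at mid-clay by the 2:1 spreading method:
Δσ = qBL/((B+z)(L+z)) = 268×2.6×2.6/((2.6+3.2)(2.6+3.2)) = 53.855 kPa
Final effective stress: σ'_f = σ'_0 + Δσ = 30.841 + 53.855 = 84.696 kPa.
Normally consolidated clay, so the full stress increment lies on the virgin compression line:
S_c = C_c·H/(1+e₀)·log₁₀(σ'_f/σ'_0) = 0.21×4.4/(1+1.07)×log₁₀(84.696/30.841)
    = 0.44638 × 0.43873 = 0.1958 m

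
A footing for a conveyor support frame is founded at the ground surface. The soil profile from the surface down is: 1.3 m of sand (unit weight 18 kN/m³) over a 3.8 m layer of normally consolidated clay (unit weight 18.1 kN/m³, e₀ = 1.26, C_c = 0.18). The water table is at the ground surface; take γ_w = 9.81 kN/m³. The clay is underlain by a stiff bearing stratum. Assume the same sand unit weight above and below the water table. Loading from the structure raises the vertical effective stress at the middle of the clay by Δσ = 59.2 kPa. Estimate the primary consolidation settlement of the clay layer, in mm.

S_c ≈ 155 mm

Mid-depth of clay below the ground surface: z = 1.3 + 3.8/2 = 3.2 m.
Total vertical stress at mid-clay: σ_v = 18×1.3 + 18.1×1.9 = 57.79 kPa.
Pore pressure: u = 9.81×(3.2 − 0) = 31.392 kPa.
Initial effective stress: σ'_0 = σ_v − u = 57.79 − 31.392 = 26.398 kPa.
Final effective stress: σ'_f = σ'_0 + Δσ = 26.398 + 59.2 = 85.598 kPa.
Normally consolidated clay, so the full stress increment lies on the virgin compression line:
S_c = C_c·H/(1+e₀)·log₁₀(σ'_f/σ'_0) = 0.18×3.8/(1+1.26)×log₁₀(85.598/26.398)
    = 0.30265 × 0.51089 = 0.1546 m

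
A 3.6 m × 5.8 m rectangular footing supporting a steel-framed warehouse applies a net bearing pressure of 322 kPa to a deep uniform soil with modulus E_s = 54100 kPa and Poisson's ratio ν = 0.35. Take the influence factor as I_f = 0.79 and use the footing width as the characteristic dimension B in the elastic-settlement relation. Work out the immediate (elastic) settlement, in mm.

S_e ≈ 14.9 mm

Immediate (elastic) settlement: S_e = q·B·(1−ν²)/E_s · I_f.
S_e = 322 × 3.6 × (1 − 0.35²) / 54100 × 0.79
    = 322 × 3.6 × 0.8775 / 54100 × 0.79
    = 0.01485 m = 14.85 mm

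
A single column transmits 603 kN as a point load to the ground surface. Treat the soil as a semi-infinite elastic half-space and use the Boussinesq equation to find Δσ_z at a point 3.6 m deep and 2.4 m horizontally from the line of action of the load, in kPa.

Boussinesq vertical stress below a point load on an elastic half-space:
Δσ_z = 3P/(2πz²) · [1 + (r/z)²]^(−5/2)
r/z = 2.4/3.6 = 0.66667; [1+(r/z)²]^(−5/2) = 0.39879.
Δσ_z = 3×603/(2π×3.6²) × 0.39879 = 22.215 × 0.39879 = 8.859 kPa

Δσ_z ≈ 8.86 kPa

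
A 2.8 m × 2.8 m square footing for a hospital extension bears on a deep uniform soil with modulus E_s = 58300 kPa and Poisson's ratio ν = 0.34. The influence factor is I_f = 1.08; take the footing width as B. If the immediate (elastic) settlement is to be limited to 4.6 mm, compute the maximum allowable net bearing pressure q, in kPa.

q ≈ 100 kPa

S_e = q·B·(1−ν²)/E_s · I_f  ⇒  q = S_e·E_s / (B·(1−ν²)·I_f).
q = 0.0046 × 58300 / (2.8 × 0.8844 × 1.08) = 100.3 kPa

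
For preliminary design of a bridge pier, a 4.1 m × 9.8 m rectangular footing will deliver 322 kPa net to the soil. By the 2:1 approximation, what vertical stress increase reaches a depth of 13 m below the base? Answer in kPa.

By the 2:1 method the load spreads at 1 horizontal : 2 vertical, so at depth z the loaded area has grown by z in each plan dimension:
Δσ = qBL/((B+z)(L+z)) = 322×4.1×9.8/((4.1+13)(9.8+13)) = 33.184 kPa

Δσ_z ≈ 33.2 kPa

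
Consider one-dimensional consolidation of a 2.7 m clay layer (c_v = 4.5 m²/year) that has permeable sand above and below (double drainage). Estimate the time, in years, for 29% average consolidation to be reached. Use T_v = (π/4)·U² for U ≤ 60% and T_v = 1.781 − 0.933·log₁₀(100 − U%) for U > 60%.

Drainage path length: H_d = H/2 = 1.35 m (double drainage).
U ≤ 60%: T_v = (π/4)·U² = (π/4)×0.29² = 0.066052.
t = T_v·H_d²/c_v = 0.066052×1.35²/4.5 = 0.02675 years.

t ≈ 0.0268 years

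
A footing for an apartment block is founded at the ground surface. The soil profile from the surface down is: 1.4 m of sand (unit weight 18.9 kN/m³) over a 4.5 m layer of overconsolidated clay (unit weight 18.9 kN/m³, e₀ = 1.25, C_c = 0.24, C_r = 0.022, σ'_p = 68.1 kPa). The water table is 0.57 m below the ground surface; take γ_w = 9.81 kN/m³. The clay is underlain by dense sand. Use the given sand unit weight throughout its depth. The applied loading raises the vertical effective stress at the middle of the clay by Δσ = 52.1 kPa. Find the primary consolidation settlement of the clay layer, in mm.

S_c ≈ 70.9 mm

Mid-depth of clay below the ground surface: z = 1.4 + 4.5/2 = 3.65 m.
Total vertical stress at mid-clay: σ_v = 18.9×1.4 + 18.9×2.25 = 68.985 kPa.
Pore pressure: u = 9.81×(3.65 − 0.57) = 30.215 kPa.
Initial effective stress: σ'_0 = σ_v − u = 68.985 − 30.215 = 38.77 kPa.
Final effective stress: σ'_f = 38.77 + 52.1 = 90.87 kPa.
σ'_f = 90.87 > σ'_p = 68.1 kPa, so the stress path crosses the preconsolidation pressure — recompression up to σ'_p, then virgin compression beyond:
S_c = H/(1+e₀)·[C_r·log₁₀(σ'_p/σ'_0) + C_c·log₁₀(σ'_f/σ'_p)]
    = 4.5/2.25 × [0.022×log₁₀(68.1/38.77) + 0.24×log₁₀(90.87/68.1)]
    = 2 × [0.0053823 + 0.030066] = 0.0709 m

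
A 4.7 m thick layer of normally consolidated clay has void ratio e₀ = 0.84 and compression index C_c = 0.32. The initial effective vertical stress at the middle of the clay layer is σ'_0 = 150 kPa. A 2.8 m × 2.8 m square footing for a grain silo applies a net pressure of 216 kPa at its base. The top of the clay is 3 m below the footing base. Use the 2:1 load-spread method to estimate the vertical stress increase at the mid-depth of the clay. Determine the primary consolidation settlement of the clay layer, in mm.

Mid-depth of clay below the footing base: z = 3 + 4.7/2 = 5.35 m.
Stress increase at mid-clay by the 2:1 spreading method:
Δσ = qBL/((B+z)(L+z)) = 216×2.8×2.8/((2.8+5.35)(2.8+5.35)) = 25.495 kPa
Final effective stress: σ'_f = σ'_0 + Δσ = 150 + 25.495 = 175.5 kPa.
Normally consolidated clay, so the full stress increment lies on the virgin compression line:
S_c = C_c·H/(1+e₀)·log₁₀(σ'_f/σ'_0) = 0.32×4.7/(1+0.84)×log₁₀(175.5/150)
    = 0.81739 × 0.068186 = 0.05573 m

S_c ≈ 55.7 mm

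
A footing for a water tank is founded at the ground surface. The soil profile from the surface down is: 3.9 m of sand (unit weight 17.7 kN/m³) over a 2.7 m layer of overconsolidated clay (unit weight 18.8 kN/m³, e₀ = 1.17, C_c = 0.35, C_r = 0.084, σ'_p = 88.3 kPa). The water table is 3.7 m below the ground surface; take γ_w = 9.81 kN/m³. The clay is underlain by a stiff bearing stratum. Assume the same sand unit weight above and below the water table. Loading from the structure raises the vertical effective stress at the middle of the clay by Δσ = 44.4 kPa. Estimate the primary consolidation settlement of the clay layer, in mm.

Mid-depth of clay below the ground surface: z = 3.9 + 2.7/2 = 5.25 m.
Total vertical stress at mid-clay: σ_v = 17.7×3.9 + 18.8×1.35 = 94.41 kPa.
Pore pressure: u = 9.81×(5.25 − 3.7) = 15.206 kPa.
Initial effective stress: σ'_0 = σ_v − u = 94.41 − 15.206 = 79.204 kPa.
Final effective stress: σ'_f = 79.204 + 44.4 = 123.6 kPa.
σ'_f = 123.6 > σ'_p = 88.3 kPa, so the stress path crosses the preconsolidation pressure — recompression up to σ'_p, then virgin compression beyond:
S_c = H/(1+e₀)·[C_r·log₁₀(σ'_p/σ'_0) + C_c·log₁₀(σ'_f/σ'_p)]
    = 2.7/2.17 × [0.084×log₁₀(88.3/79.204) + 0.35×log₁₀(123.6/88.3)]
    = 1.2442 × [0.0039659 + 0.05112] = 0.06854 m

S_c ≈ 68.5 mm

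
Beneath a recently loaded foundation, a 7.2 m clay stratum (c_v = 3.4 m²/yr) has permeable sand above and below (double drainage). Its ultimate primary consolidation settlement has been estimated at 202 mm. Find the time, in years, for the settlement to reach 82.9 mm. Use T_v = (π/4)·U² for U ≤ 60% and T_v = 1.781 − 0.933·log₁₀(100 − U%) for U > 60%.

Drainage path length: H_d = H/2 = 3.6 m (double drainage).
U = S(t)/S_ult = 82.9/202 = 0.4104.
U ≤ 60%: T_v = (π/4)·U² = (π/4)×0.4104² = 0.13228.
t = T_v·H_d²/c_v = 0.13228×3.6²/3.4 = 0.5042 years.

t ≈ 0.504 years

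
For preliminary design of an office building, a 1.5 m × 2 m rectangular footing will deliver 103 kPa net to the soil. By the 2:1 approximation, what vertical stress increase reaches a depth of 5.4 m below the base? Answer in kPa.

By the 2:1 method the load spreads at 1 horizontal : 2 vertical, so at depth z the loaded area has grown by z in each plan dimension:
Δσ = qBL/((B+z)(L+z)) = 103×1.5×2/((1.5+5.4)(2+5.4)) = 6.0517 kPa

Δσ_z ≈ 6.05 kPa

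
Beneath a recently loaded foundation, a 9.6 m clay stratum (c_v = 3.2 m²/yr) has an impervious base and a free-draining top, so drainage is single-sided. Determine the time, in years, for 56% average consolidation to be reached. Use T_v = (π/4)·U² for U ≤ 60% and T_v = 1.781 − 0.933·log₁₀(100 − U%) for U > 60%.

t ≈ 7.09 years

Drainage path length: H_d = H = 9.6 m (single drainage).
U ≤ 60%: T_v = (π/4)·U² = (π/4)×0.56² = 0.2463.
t = T_v·H_d²/c_v = 0.2463×9.6²/3.2 = 7.093 years.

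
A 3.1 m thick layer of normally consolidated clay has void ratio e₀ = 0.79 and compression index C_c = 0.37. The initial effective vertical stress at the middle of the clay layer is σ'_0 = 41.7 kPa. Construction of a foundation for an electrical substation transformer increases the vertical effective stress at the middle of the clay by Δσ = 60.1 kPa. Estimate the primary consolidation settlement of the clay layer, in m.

Final effective stress: σ'_f = σ'_0 + Δσ = 41.7 + 60.1 = 101.8 kPa.
Normally consolidated clay, so the full stress increment lies on the virgin compression line:
S_c = C_c·H/(1+e₀)·log₁₀(σ'_f/σ'_0) = 0.37×3.1/(1+0.79)×log₁₀(101.8/41.7)
    = 0.64078 × 0.38761 = 0.2484 m

S_c ≈ 0.248 m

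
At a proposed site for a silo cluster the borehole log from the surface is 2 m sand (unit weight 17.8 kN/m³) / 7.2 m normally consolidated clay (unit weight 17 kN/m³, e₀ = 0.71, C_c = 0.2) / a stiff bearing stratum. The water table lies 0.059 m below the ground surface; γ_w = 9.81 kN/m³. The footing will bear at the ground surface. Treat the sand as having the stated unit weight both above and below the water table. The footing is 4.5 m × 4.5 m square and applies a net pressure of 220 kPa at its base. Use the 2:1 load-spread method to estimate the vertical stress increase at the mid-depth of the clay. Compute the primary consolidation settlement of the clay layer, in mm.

S_c ≈ 259 mm

Mid-depth of clay below the ground surface: z = 2 + 7.2/2 = 5.6 m.
Total vertical stress at mid-clay: σ_v = 17.8×2 + 17×3.6 = 96.8 kPa.
Pore pressure: u = 9.81×(5.6 − 0.059) = 54.357 kPa.
Initial effective stress: σ'_0 = σ_v − u = 96.8 − 54.357 = 42.443 kPa.
Stress increase at mid-clay by the 2:1 spreading method:
Δσ = qBL/((B+z)(L+z)) = 220×4.5×4.5/((4.5+5.6)(4.5+5.6)) = 43.672 kPa
Final effective stress: σ'_f = σ'_0 + Δσ = 42.443 + 43.672 = 86.115 kPa.
Normally consolidated clay, so the full stress increment lies on the virgin compression line:
S_c = C_c·H/(1+e₀)·log₁₀(σ'_f/σ'_0) = 0.2×7.2/(1+0.71)×log₁₀(86.115/42.443)
    = 0.84211 × 0.30727 = 0.2588 m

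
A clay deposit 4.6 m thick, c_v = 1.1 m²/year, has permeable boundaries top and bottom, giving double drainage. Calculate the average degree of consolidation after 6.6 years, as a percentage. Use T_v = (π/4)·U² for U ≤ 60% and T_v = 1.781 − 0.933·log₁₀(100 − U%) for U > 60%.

U ≈ 97.3 %

Drainage path length: H_d = H/2 = 2.3 m (double drainage).
T_v = c_v·t/H_d² = 1.1×6.6/2.3² = 1.3724.
T_v = 1.3724 corresponds to the U > 60% branch:
U = 1 − 10^((1.781 − T_v)/0.933)/100 = 0.9726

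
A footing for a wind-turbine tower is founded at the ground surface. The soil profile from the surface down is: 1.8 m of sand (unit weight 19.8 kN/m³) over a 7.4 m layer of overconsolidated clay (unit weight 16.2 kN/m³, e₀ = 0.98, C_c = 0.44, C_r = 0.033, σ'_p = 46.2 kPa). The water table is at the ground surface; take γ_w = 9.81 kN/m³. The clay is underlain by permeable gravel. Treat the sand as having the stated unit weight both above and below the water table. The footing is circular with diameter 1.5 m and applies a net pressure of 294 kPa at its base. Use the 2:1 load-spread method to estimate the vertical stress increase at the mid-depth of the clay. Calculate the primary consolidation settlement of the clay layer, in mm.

S_c ≈ 132 mm

Mid-depth of clay below the ground surface: z = 1.8 + 7.4/2 = 5.5 m.
Total vertical stress at mid-clay: σ_v = 19.8×1.8 + 16.2×3.7 = 95.58 kPa.
Pore pressure: u = 9.81×(5.5 − 0) = 53.955 kPa.
Initial effective stress: σ'_0 = σ_v − u = 95.58 − 53.955 = 41.625 kPa.
Stress increase at mid-clay by the 2:1 spreading method:
Δσ ≈ qD²/(D+z)² = 294×1.5²/(1.5+5.5)² = 13.5 kPa
Final effective stress: σ'_f = 41.625 + 13.5 = 55.125 kPa.
σ'_f = 55.125 > σ'_p = 46.2 kPa, so the stress path crosses the preconsolidation pressure — recompression up to σ'_p, then virgin compression beyond:
S_c = H/(1+e₀)·[C_r·log₁₀(σ'_p/σ'_0) + C_c·log₁₀(σ'_f/σ'_p)]
    = 7.4/1.98 × [0.033×log₁₀(46.2/41.625) + 0.44×log₁₀(55.125/46.2)]
    = 3.7374 × [0.0014945 + 0.033751] = 0.1317 m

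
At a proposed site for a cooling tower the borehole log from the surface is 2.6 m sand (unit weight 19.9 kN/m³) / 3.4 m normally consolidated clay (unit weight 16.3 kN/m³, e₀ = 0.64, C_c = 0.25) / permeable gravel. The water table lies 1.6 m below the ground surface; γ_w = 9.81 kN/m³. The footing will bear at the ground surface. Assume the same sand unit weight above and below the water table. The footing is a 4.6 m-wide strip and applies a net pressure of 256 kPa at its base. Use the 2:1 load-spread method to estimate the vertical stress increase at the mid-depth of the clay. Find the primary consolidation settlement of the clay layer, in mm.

S_c ≈ 282 mm

Mid-depth of clay below the ground surface: z = 2.6 + 3.4/2 = 4.3 m.
Total vertical stress at mid-clay: σ_v = 19.9×2.6 + 16.3×1.7 = 79.45 kPa.
Pore pressure: u = 9.81×(4.3 − 1.6) = 26.487 kPa.
Initial effective stress: σ'_0 = σ_v − u = 79.45 − 26.487 = 52.963 kPa.
Stress increase at mid-clay by the 2:1 spreading method:
Δσ = qB/(B+z) = 256×4.6/(4.6+4.3) = 132.31 kPa
Final effective stress: σ'_f = σ'_0 + Δσ = 52.963 + 132.31 = 185.27 kPa.
Normally consolidated clay, so the full stress increment lies on the virgin compression line:
S_c = C_c·H/(1+e₀)·log₁₀(σ'_f/σ'_0) = 0.25×3.4/(1+0.64)×log₁₀(185.27/52.963)
    = 0.51829 × 0.54383 = 0.2819 m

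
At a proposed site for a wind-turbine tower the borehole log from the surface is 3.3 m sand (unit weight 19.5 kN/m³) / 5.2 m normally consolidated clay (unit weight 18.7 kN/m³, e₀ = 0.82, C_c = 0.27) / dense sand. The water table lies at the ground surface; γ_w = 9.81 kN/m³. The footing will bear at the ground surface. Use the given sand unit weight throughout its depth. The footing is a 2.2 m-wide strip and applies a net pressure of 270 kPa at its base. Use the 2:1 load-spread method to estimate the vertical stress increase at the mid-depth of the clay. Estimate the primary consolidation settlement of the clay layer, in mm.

Mid-depth of clay below the ground surface: z = 3.3 + 5.2/2 = 5.9 m.
Total vertical stress at mid-clay: σ_v = 19.5×3.3 + 18.7×2.6 = 112.97 kPa.
Pore pressure: u = 9.81×(5.9 − 0) = 57.879 kPa.
Initial effective stress: σ'_0 = σ_v − u = 112.97 − 57.879 = 55.091 kPa.
Stress increase at mid-clay by the 2:1 spreading method:
Δσ = qB/(B+z) = 270×2.2/(2.2+5.9) = 73.333 kPa
Final effective stress: σ'_f = σ'_0 + Δσ = 55.091 + 73.333 = 128.42 kPa.
Normally consolidated clay, so the full stress increment lies on the virgin compression line:
S_c = C_c·H/(1+e₀)·log₁₀(σ'_f/σ'_0) = 0.27×5.2/(1+0.82)×log₁₀(128.42/55.091)
    = 0.77143 × 0.36755 = 0.2835 m

S_c ≈ 284 mm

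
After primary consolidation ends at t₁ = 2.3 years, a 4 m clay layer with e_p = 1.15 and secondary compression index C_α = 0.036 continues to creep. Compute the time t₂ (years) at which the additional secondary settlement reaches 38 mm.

t₂ ≈ 8.49 years

S_s = C_α·H/(1+e_p)·log₁₀(t₂/t₁) ⇒ log₁₀(t₂/t₁) = S_s·(1+e_p)/(C_α·H).
log₁₀(t₂/t₁) = 0.038 × (1+1.15) / (0.036×4) = 0.5674
t₂ = t₁ × 10^0.5674 = 2.3 × 3.693 = 8.494 years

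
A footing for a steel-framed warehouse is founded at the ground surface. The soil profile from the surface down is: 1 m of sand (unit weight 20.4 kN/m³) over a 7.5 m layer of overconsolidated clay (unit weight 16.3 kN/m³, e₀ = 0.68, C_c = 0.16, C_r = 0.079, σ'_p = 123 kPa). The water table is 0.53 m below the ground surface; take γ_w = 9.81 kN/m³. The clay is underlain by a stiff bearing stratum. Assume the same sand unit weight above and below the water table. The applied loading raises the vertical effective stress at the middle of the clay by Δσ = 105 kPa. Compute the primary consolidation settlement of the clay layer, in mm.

S_c ≈ 223 mm

Mid-depth of clay below the ground surface: z = 1 + 7.5/2 = 4.75 m.
Total vertical stress at mid-clay: σ_v = 20.4×1 + 16.3×3.75 = 81.525 kPa.
Pore pressure: u = 9.81×(4.75 − 0.53) = 41.398 kPa.
Initial effective stress: σ'_0 = σ_v − u = 81.525 − 41.398 = 40.127 kPa.
Final effective stress: σ'_f = 40.127 + 105 = 145.13 kPa.
σ'_f = 145.13 > σ'_p = 123 kPa, so the stress path crosses the preconsolidation pressure — recompression up to σ'_p, then virgin compression beyond:
S_c = H/(1+e₀)·[C_r·log₁₀(σ'_p/σ'_0) + C_c·log₁₀(σ'_f/σ'_p)]
    = 7.5/1.68 × [0.079×log₁₀(123/40.127) + 0.16×log₁₀(145.13/123)]
    = 4.4643 × [0.038431 + 0.011496] = 0.2229 m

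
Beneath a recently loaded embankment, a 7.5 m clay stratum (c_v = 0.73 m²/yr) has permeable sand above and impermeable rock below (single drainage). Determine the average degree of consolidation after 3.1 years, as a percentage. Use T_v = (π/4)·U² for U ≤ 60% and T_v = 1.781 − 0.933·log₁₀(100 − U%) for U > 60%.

Drainage path length: H_d = H = 7.5 m (single drainage).
T_v = c_v·t/H_d² = 0.73×3.1/7.5² = 0.040231.
T_v = 0.040231 corresponds to the U ≤ 60% branch:
U = √(4T_v/π) = 0.2263

U ≈ 22.6 %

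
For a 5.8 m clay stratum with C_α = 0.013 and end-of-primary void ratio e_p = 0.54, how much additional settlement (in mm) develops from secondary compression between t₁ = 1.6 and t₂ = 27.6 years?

S_s ≈ 60.6 mm

Secondary compression: S_s = C_α·H/(1+e_p)·log₁₀(t₂/t₁)
S_s = 0.013×5.8/(1+0.54)×log₁₀(27.6/1.6)
    = 0.04896 × 1.237 = 0.06055 m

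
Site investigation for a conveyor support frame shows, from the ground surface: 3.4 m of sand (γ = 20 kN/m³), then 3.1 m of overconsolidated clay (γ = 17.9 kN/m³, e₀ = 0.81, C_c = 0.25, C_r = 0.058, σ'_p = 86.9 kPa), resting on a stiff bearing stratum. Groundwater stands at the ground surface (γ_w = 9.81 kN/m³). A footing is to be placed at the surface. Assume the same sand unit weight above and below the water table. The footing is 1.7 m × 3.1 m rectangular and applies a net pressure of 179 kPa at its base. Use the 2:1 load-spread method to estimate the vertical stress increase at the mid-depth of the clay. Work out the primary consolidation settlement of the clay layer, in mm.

Mid-depth of clay below the ground surface: z = 3.4 + 3.1/2 = 4.95 m.
Total vertical stress at mid-clay: σ_v = 20×3.4 + 17.9×1.55 = 95.745 kPa.
Pore pressure: u = 9.81×(4.95 − 0) = 48.56 kPa.
Initial effective stress: σ'_0 = σ_v − u = 95.745 − 48.56 = 47.185 kPa.
Stress increase at mid-clay by the 2:1 spreading method:
Δσ = qBL/((B+z)(L+z)) = 179×1.7×3.1/((1.7+4.95)(3.1+4.95)) = 17.622 kPa
Final effective stress: σ'_f = 47.185 + 17.622 = 64.807 kPa.
σ'_f = 64.807 ≤ σ'_p = 86.9 kPa, so the clay remains overconsolidated and only the recompression index applies:
S_c = C_r·H/(1+e₀)·log₁₀(σ'_f/σ'_0) = 0.058×3.1/1.81×log₁₀(64.807/47.185)
    = 0.099337 × 0.13782 = 0.01369 m

S_c ≈ 13.7 mm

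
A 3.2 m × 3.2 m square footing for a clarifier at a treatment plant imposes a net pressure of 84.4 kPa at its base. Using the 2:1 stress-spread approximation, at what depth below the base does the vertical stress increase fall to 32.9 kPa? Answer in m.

2:1 spreading — at depth z the loaded area has grown by z in each plan dimension:
qB²/(B+z)² = Δσ_z ⇒ z = B(√(q/Δσ_z) − 1) = 3.2×(√(84.4/32.9) − 1) = 1.925 m

z ≈ 1.93 m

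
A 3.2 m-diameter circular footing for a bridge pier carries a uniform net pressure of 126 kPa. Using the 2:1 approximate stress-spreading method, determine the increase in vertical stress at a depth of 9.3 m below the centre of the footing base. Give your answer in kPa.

Δσ_z ≈ 8.26 kPa

By the 2:1 method the load spreads at 1 horizontal : 2 vertical, so at depth z the loaded area has grown by z in each plan dimension:
Δσ ≈ qD²/(D+z)² = 126×3.2²/(3.2+9.3)² = 8.2575 kPa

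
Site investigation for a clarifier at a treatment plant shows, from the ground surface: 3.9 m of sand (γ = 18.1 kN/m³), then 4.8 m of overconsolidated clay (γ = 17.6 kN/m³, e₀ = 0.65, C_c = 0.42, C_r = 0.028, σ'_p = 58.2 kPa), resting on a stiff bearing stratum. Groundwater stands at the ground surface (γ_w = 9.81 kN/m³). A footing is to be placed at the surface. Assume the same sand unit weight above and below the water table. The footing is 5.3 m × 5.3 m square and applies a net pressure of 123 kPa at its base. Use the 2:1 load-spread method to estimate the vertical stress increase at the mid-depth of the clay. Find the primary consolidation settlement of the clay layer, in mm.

S_c ≈ 151 mm

Mid-depth of clay below the ground surface: z = 3.9 + 4.8/2 = 6.3 m.
Total vertical stress at mid-clay: σ_v = 18.1×3.9 + 17.6×2.4 = 112.83 kPa.
Pore pressure: u = 9.81×(6.3 − 0) = 61.803 kPa.
Initial effective stress: σ'_0 = σ_v − u = 112.83 − 61.803 = 51.027 kPa.
Stress increase at mid-clay by the 2:1 spreading method:
Δσ = qBL/((B+z)(L+z)) = 123×5.3×5.3/((5.3+6.3)(5.3+6.3)) = 25.677 kPa
Final effective stress: σ'_f = 51.027 + 25.677 = 76.704 kPa.
σ'_f = 76.704 > σ'_p = 58.2 kPa, so the stress path crosses the preconsolidation pressure — recompression up to σ'_p, then virgin compression beyond:
S_c = H/(1+e₀)·[C_r·log₁₀(σ'_p/σ'_0) + C_c·log₁₀(σ'_f/σ'_p)]
    = 4.8/1.65 × [0.028×log₁₀(58.2/51.027) + 0.42×log₁₀(76.704/58.2)]
    = 2.9091 × [0.0015994 + 0.050356] = 0.1511 m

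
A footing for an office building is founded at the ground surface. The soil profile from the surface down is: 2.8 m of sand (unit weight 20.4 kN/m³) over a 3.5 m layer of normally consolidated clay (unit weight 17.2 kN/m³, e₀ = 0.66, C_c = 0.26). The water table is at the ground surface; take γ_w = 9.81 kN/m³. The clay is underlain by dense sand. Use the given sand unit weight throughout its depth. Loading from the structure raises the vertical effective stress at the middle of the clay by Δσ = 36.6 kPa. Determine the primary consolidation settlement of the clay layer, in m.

S_c ≈ 0.148 m

Mid-depth of clay below the ground surface: z = 2.8 + 3.5/2 = 4.55 m.
Total vertical stress at mid-clay: σ_v = 20.4×2.8 + 17.2×1.75 = 87.22 kPa.
Pore pressure: u = 9.81×(4.55 − 0) = 44.636 kPa.
Initial effective stress: σ'_0 = σ_v − u = 87.22 − 44.636 = 42.584 kPa.
Final effective stress: σ'_f = σ'_0 + Δσ = 42.584 + 36.6 = 79.184 kPa.
Normally consolidated clay, so the full stress increment lies on the virgin compression line:
S_c = C_c·H/(1+e₀)·log₁₀(σ'_f/σ'_0) = 0.26×3.5/(1+0.66)×log₁₀(79.184/42.584)
    = 0.54819 × 0.26939 = 0.1477 m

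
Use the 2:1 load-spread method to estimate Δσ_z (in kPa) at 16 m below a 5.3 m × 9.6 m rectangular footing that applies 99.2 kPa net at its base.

By the 2:1 method the load spreads at 1 horizontal : 2 vertical, so at depth z the loaded area has grown by z in each plan dimension:
Δσ = qBL/((B+z)(L+z)) = 99.2×5.3×9.6/((5.3+16)(9.6+16)) = 9.2563 kPa

Δσ_z ≈ 9.26 kPa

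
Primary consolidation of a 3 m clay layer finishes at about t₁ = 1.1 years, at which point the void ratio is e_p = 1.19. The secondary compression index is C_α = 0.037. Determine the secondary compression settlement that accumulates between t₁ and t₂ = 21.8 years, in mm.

S_s ≈ 65.7 mm

Secondary compression: S_s = C_α·H/(1+e_p)·log₁₀(t₂/t₁)
S_s = 0.037×3/(1+1.19)×log₁₀(21.8/1.1)
    = 0.05068 × 1.297 = 0.06574 m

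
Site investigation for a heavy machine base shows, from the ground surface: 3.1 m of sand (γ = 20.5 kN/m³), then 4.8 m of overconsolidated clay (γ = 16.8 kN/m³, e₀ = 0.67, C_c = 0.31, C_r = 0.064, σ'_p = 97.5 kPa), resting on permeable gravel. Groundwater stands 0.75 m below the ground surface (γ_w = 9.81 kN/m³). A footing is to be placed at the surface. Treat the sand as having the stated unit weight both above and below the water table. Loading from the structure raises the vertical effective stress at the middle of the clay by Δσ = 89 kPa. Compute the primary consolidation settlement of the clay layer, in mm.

S_c ≈ 199 mm

Mid-depth of clay below the ground surface: z = 3.1 + 4.8/2 = 5.5 m.
Total vertical stress at mid-clay: σ_v = 20.5×3.1 + 16.8×2.4 = 103.87 kPa.
Pore pressure: u = 9.81×(5.5 − 0.75) = 46.598 kPa.
Initial effective stress: σ'_0 = σ_v − u = 103.87 − 46.598 = 57.272 kPa.
Final effective stress: σ'_f = 57.272 + 89 = 146.27 kPa.
σ'_f = 146.27 > σ'_p = 97.5 kPa, so the stress path crosses the preconsolidation pressure — recompression up to σ'_p, then virgin compression beyond:
S_c = H/(1+e₀)·[C_r·log₁₀(σ'_p/σ'_0) + C_c·log₁₀(σ'_f/σ'_p)]
    = 4.8/1.67 × [0.064×log₁₀(97.5/57.272) + 0.31×log₁₀(146.27/97.5)]
    = 2.8743 × [0.014788 + 0.054607] = 0.1995 m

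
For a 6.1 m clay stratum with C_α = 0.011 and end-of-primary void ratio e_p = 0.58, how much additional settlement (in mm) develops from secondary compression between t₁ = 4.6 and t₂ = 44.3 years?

S_s ≈ 41.8 mm

Secondary compression: S_s = C_α·H/(1+e_p)·log₁₀(t₂/t₁)
S_s = 0.011×6.1/(1+0.58)×log₁₀(44.3/4.6)
    = 0.04247 × 0.9836 = 0.04177 m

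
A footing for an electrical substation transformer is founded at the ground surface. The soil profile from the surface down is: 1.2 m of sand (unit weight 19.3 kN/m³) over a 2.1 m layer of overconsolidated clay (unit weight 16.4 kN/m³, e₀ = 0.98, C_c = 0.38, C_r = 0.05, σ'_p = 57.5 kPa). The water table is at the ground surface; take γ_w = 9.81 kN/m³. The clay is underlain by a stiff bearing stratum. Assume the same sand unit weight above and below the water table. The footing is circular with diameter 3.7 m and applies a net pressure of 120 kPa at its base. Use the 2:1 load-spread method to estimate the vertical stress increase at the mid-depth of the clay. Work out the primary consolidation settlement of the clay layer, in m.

S_c ≈ 0.047 m

Mid-depth of clay below the ground surface: z = 1.2 + 2.1/2 = 2.25 m.
Total vertical stress at mid-clay: σ_v = 19.3×1.2 + 16.4×1.05 = 40.38 kPa.
Pore pressure: u = 9.81×(2.25 − 0) = 22.073 kPa.
Initial effective stress: σ'_0 = σ_v − u = 40.38 − 22.073 = 18.307 kPa.
Stress increase at mid-clay by the 2:1 spreading method:
Δσ ≈ qD²/(D+z)² = 120×3.7²/(3.7+2.25)² = 46.404 kPa
Final effective stress: σ'_f = 18.307 + 46.404 = 64.711 kPa.
σ'_f = 64.711 > σ'_p = 57.5 kPa, so the stress path crosses the preconsolidation pressure — recompression up to σ'_p, then virgin compression beyond:
S_c = H/(1+e₀)·[C_r·log₁₀(σ'_p/σ'_0) + C_c·log₁₀(σ'_f/σ'_p)]
    = 2.1/1.98 × [0.05×log₁₀(57.5/18.307) + 0.38×log₁₀(64.711/57.5)]
    = 1.0606 × [0.024853 + 0.019498] = 0.04704 m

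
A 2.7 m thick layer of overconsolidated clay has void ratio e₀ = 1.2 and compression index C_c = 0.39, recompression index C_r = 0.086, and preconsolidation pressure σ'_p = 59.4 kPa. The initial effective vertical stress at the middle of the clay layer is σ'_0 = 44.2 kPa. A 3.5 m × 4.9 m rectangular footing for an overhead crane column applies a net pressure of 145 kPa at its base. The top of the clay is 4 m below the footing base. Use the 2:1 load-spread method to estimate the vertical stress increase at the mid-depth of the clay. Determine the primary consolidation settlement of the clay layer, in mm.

S_c ≈ 52.4 mm

Mid-depth of clay below the footing base: z = 4 + 2.7/2 = 5.35 m.
Stress increase at mid-clay by the 2:1 spreading method:
Δσ = qBL/((B+z)(L+z)) = 145×3.5×4.9/((3.5+5.35)(4.9+5.35)) = 27.414 kPa
Final effective stress: σ'_f = 44.2 + 27.414 = 71.614 kPa.
σ'_f = 71.614 > σ'_p = 59.4 kPa, so the stress path crosses the preconsolidation pressure — recompression up to σ'_p, then virgin compression beyond:
S_c = H/(1+e₀)·[C_r·log₁₀(σ'_p/σ'_0) + C_c·log₁₀(σ'_f/σ'_p)]
    = 2.7/2.2 × [0.086×log₁₀(59.4/44.2) + 0.39×log₁₀(71.614/59.4)]
    = 1.2273 × [0.011039 + 0.031672] = 0.05242 m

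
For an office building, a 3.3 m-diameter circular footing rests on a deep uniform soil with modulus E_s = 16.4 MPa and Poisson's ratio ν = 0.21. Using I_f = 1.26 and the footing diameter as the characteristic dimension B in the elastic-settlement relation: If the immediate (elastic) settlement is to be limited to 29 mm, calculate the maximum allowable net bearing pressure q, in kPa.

q ≈ 120 kPa

E_s = 16.4 MPa = 16400 kPa.
S_e = q·B·(1−ν²)/E_s · I_f  ⇒  q = S_e·E_s / (B·(1−ν²)·I_f).
q = 0.029 × 16400 / (3.3 × 0.9559 × 1.26) = 119.7 kPa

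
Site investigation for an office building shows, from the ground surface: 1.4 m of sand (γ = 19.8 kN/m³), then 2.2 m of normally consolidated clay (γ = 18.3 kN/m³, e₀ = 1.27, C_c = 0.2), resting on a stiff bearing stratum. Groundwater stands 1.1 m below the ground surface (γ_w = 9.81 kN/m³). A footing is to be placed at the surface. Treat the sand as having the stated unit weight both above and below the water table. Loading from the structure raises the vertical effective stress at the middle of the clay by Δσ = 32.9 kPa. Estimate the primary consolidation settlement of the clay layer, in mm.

Mid-depth of clay below the ground surface: z = 1.4 + 2.2/2 = 2.5 m.
Total vertical stress at mid-clay: σ_v = 19.8×1.4 + 18.3×1.1 = 47.85 kPa.
Pore pressure: u = 9.81×(2.5 − 1.1) = 13.734 kPa.
Initial effective stress: σ'_0 = σ_v − u = 47.85 − 13.734 = 34.116 kPa.
Final effective stress: σ'_f = σ'_0 + Δσ = 34.116 + 32.9 = 67.016 kPa.
Normally consolidated clay, so the full stress increment lies on the virgin compression line:
S_c = C_c·H/(1+e₀)·log₁₀(σ'_f/σ'_0) = 0.2×2.2/(1+1.27)×log₁₀(67.016/34.116)
    = 0.19383 × 0.29322 = 0.05683 m

S_c ≈ 56.8 mm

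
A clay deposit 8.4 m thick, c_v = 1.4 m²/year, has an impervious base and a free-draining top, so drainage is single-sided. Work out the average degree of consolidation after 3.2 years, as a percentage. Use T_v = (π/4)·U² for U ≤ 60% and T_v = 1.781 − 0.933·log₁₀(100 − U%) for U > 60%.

U ≈ 28.4 %

Drainage path length: H_d = H = 8.4 m (single drainage).
T_v = c_v·t/H_d² = 1.4×3.2/8.4² = 0.063492.
T_v = 0.063492 corresponds to the U ≤ 60% branch:
U = √(4T_v/π) = 0.2843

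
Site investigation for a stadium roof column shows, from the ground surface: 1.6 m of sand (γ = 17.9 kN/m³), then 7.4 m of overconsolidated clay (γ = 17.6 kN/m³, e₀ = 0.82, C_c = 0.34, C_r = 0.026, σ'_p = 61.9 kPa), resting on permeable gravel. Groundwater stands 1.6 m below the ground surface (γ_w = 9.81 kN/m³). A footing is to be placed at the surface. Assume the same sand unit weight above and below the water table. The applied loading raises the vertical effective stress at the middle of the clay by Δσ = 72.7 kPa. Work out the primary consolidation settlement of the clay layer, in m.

S_c ≈ 0.45 m

Mid-depth of clay below the ground surface: z = 1.6 + 7.4/2 = 5.3 m.
Total vertical stress at mid-clay: σ_v = 17.9×1.6 + 17.6×3.7 = 93.76 kPa.
Pore pressure: u = 9.81×(5.3 − 1.6) = 36.297 kPa.
Initial effective stress: σ'_0 = σ_v − u = 93.76 − 36.297 = 57.463 kPa.
Final effective stress: σ'_f = 57.463 + 72.7 = 130.16 kPa.
σ'_f = 130.16 > σ'_p = 61.9 kPa, so the stress path crosses the preconsolidation pressure — recompression up to σ'_p, then virgin compression beyond:
S_c = H/(1+e₀)·[C_r·log₁₀(σ'_p/σ'_0) + C_c·log₁₀(σ'_f/σ'_p)]
    = 7.4/1.82 × [0.026×log₁₀(61.9/57.463) + 0.34×log₁₀(130.16/61.9)]
    = 4.0659 × [0.00083986 + 0.10975] = 0.4496 m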